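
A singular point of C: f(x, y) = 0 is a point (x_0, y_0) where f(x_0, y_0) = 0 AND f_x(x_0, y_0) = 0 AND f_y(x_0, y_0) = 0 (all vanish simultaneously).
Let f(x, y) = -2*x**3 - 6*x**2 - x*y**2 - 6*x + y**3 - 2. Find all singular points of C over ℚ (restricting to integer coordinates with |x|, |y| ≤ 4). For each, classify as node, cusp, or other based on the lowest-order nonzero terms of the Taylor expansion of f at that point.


Singular points: {(-1, 0)}; classification: cusp.

Compute partial derivatives:
  f_x = -6*x**2 - 12*x - y**2 - 6.
  f_y = -2*x*y + 3*y**2.
Scan x_0 ∈ {−4, ..., 4}. For each x_0, f_y(x_0, y) is a polynomial in y; find its integer roots y ∈ {−4, ..., 4}, then test f_x and f at those candidates.
  x = -4: f_y(-4, y) = 3*y**2 + 8*y; vanishes at y ∈ {0}. (-4, 0): f_x = -54 ≠ 0.
  x = -3: f_y(-3, y) = 3*y**2 + 6*y; vanishes at y ∈ {-2, 0}. (-3, -2): f_x = -28 ≠ 0; (-3, 0): f_x = -24 ≠ 0.
  x = -2: f_y(-2, y) = 3*y**2 + 4*y; vanishes at y ∈ {0}. (-2, 0): f_x = -6 ≠ 0.
  x = -1: f_y(-1, y) = 3*y**2 + 2*y; vanishes at y ∈ {0}. (-1, 0): f_x = 0, f = 0 — SINGULAR.
  x = 0: f_y(0, y) = 3*y**2; vanishes at y ∈ {0}. (0, 0): f_x = -6 ≠ 0.
  x = 1: f_y(1, y) = 3*y**2 - 2*y; vanishes at y ∈ {0}. (1, 0): f_x = -24 ≠ 0.
  x = 2: f_y(2, y) = 3*y**2 - 4*y; vanishes at y ∈ {0}. (2, 0): f_x = -54 ≠ 0.
  x = 3: f_y(3, y) = 3*y**2 - 6*y; vanishes at y ∈ {0, 2}. (3, 0): f_x = -96 ≠ 0; (3, 2): f_x = -100 ≠ 0.
  x = 4: f_y(4, y) = 3*y**2 - 8*y; vanishes at y ∈ {0}. (4, 0): f_x = -150 ≠ 0.
Only singular point on the grid: (-1, 0).
Classify: substitute x = -1 + u, y = 0 + v and expand: f = -2*u**3 - u*v**2 + v**3 + v**2.
No constant or linear terms (consistent with a singular point). Quadratic part: v**2. Cubic part: -2*u**3 - u*v**2 + v**3.
The quadratic part v**2 is a perfect square, so there is a single (double) tangent line v = 0, i.e. y = 0. Restricting the cubic part to that line (v = 0) leaves -2*u**3 ≠ 0, so f is not divisible by v and the branch is v² ≈ 2*u**3 to lowest order — this is a cusp.
Classification: cusp.


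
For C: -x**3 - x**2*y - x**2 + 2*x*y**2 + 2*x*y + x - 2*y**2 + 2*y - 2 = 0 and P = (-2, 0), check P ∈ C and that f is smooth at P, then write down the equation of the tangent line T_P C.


Tangent line at P: -7*x - 6*y - 14 = 0.

Step 1: f(-2, 0) = 0, so P lies on C.
Step 2: partial derivatives
  f_x(x, y) = -3*x**2 - 2*x*y - 2*x + 2*y**2 + 2*y + 1, f_y(x, y) = -x**2 + 4*x*y + 2*x - 4*y + 2.
  f_x(P) = -7, f_y(P) = -6 (gradient nonzero, so P is smooth).
Step 3: tangent line at P: -7·(x − -2) + -6·(y − 0) = 0.
Expanding: -7*x - 6*y - 14 = 0.


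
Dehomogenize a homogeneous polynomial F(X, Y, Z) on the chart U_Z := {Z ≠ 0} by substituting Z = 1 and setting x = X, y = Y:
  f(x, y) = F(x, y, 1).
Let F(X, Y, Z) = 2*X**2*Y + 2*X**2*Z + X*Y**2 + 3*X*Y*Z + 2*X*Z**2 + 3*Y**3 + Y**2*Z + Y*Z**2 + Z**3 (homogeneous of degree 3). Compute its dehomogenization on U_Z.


f(x, y) = 2*x**2*y + 2*x**2 + x*y**2 + 3*x*y + 2*x + 3*y**3 + y**2 + y + 1

On U_Z we set Z = 1. Each monomial c·X^i·Y^j·Z^k in F becomes c·x^i·y^j·1^k = c·x^i·y^j.
Substituting Z = 1: F(X, Y, 1) = 2*x**2*y + 2*x**2 + x*y**2 + 3*x*y + 2*x + 3*y**3 + y**2 + y + 1.
Note: deg(f) ≤ deg(F) = 3; strict inequality happens when F is divisible by Z (lost terms).


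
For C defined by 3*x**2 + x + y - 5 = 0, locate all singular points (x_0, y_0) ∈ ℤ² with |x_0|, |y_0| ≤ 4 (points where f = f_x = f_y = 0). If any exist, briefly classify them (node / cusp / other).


No singular points in the scanned grid; C is smooth there.

Compute partial derivatives:
  f_x = 6*x + 1.
  f_y = 1.
f_y = 1 is a nonzero constant, so f_y never vanishes: no point (x, y) can satisfy f = f_x = f_y = 0. In particular no (x, y) ∈ {−4, ..., 4}² is singular; the curve is smooth.


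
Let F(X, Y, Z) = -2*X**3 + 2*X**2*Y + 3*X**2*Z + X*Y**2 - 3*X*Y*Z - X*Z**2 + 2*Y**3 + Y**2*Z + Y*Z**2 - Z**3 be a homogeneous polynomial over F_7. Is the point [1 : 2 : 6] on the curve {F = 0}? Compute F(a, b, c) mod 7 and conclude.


F(1,2,6) ≡ 2 (mod 7); P is NOT on the curve.

Evaluate F(1, 2, 6) term-by-term (mod 7).
  -2*X**3 ↦ -2·1·1·1 = -2
  2*X**2*Y ↦ 2·1·2·1 = 4
  3*X**2*Z ↦ 3·1·1·6 = 18
  X*Y**2 ↦ 1·1·4·1 = 4
  -3*X*Y*Z ↦ -3·1·2·6 = -36
  -X*Z**2 ↦ -1·1·1·36 = -36
  2*Y**3 ↦ 2·1·8·1 = 16
  Y**2*Z ↦ 1·1·4·6 = 24
  Y*Z**2 ↦ 1·1·2·36 = 72
  -Z**3 ↦ -1·1·1·216 = -216
Sum: F(1, 2, 6) = (-2) + (4) + (18) + (4) + (-36) + (-36) + (16) + (24) + (72) + (-216) = -152.
Reducing mod 7: -152 ≡ 2 (mod 7).
Since F(a, b, c) ≡ 2 ≠ 0 (mod 7), P does NOT lie on the curve.


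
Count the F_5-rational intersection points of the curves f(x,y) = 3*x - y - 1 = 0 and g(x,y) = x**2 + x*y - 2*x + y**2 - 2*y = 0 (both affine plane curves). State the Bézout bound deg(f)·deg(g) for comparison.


Common zeros: {(2, 0), (3, 3)}; count = 2; Bézout bound = 2.

deg(f) = 1, deg(g) = 2, so Bézout bound = 2.
Scan x ∈ F_5. For each x, list the y ∈ F_5 with f(x, y) ≡ 0 and those with g(x, y) ≡ 0 (mod 5); the common zeros in that column are the intersection.
  x = 0: f ≡ 0 at y ∈ {4}; g ≡ 0 at y ∈ {0, 2}; common: ∅.
  x = 1: f ≡ 0 at y ∈ {2}; g ≡ 0 at y ∈ {3}; common: ∅.
  x = 2: f ≡ 0 at y ∈ {0}; g ≡ 0 at y ∈ {0}; common: {0}.
  x = 3: f ≡ 0 at y ∈ {3}; g ≡ 0 at y ∈ {1, 3}; common: {3}.
  x = 4: f ≡ 0 at y ∈ {1}; g ≡ 0 at y ∈ ∅; common: ∅.
Collecting: common zeros = {(2, 0), (3, 3)}, so the count is 2.
Comparison with the Bézout bound: 2 ≤ 2 = deg(f)·deg(g), as expected for curves with no common component (the bound is attained).


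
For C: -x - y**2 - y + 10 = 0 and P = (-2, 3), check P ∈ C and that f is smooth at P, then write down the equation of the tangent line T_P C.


Tangent line at P: -x - 7*y + 19 = 0.

Step 1: f(-2, 3) = 0, so P lies on C.
Step 2: partial derivatives
  f_x(x, y) = -1, f_y(x, y) = -2*y - 1.
  f_x(P) = -1, f_y(P) = -7 (gradient nonzero, so P is smooth).
Step 3: tangent line at P: -1·(x − -2) + -7·(y − 3) = 0.
Expanding: -x - 7*y + 19 = 0.


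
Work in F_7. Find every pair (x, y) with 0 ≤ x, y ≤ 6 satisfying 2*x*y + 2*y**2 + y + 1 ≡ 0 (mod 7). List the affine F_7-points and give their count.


Affine F_7-points: {(0, 5), (1, 3), (1, 6), (5, 1), (5, 4), (6, 2)}; count = 6.

For each of the 49 pairs (x, y) ∈ F_7², evaluate f(x, y) mod 7. Record the zeros.
  x = 0: [0↦1, 1↦4, 2↦4, 3↦1, 4↦2, 5↦0, 6↦2]  zeros at y ∈ {5}
  x = 1: [0↦1, 1↦6, 2↦1, 3↦0, 4↦3, 5↦3, 6↦0]  zeros at y ∈ {3, 6}
  x = 2: [0↦1, 1↦1, 2↦5, 3↦6, 4↦4, 5↦6, 6↦5]  zeros at y ∈ ∅
  x = 3: [0↦1, 1↦3, 2↦2, 3↦5, 4↦5, 5↦2, 6↦3]  zeros at y ∈ ∅
  x = 4: [0↦1, 1↦5, 2↦6, 3↦4, 4↦6, 5↦5, 6↦1]  zeros at y ∈ ∅
  x = 5: [0↦1, 1↦0, 2↦3, 3↦3, 4↦0, 5↦1, 6↦6]  zeros at y ∈ {1, 4}
  x = 6: [0↦1, 1↦2, 2↦0, 3↦2, 4↦1, 5↦4, 6↦4]  zeros at y ∈ {2}
Collecting zeros: affine points = {(0, 5), (1, 3), (1, 6), (5, 1), (5, 4), (6, 2)}.
Total count |C(F_7)_aff| = 6.


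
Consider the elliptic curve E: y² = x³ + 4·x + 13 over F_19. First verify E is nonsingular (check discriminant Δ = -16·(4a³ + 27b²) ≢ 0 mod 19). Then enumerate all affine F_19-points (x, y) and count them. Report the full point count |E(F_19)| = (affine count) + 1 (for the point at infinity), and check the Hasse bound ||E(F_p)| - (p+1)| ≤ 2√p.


Affine points = {(4, 6), (4, 13), (5, 5), (5, 14), (6, 5), (6, 14), (7, 2), (7, 17), (8, 5), (8, 14), (11, 1), (11, 18), (13, 1), (13, 18), (14, 1), (14, 18), (15, 3), (15, 16), (17, 4), (17, 15)}; affine count = 20; |E(F_19)| = 21.

Discriminant check: Δ ∝ 4a³ + 27b² = 4·4³ + 27·13² = 4·64 + 27·169 ≡ 12 (mod 19). Nonzero ⇒ E is nonsingular.
For each x ∈ F_19, compute rhs = x³ + 4·x + 13 mod 19, then count y ∈ F_19 with y² ≡ rhs.
  x = 0: rhs = 13, matching y values: none (0 points).
  x = 1: rhs = 18, matching y values: none (0 points).
  x = 2: rhs = 10, matching y values: none (0 points).
  x = 3: rhs = 14, matching y values: none (0 points).
  x = 4: rhs = 17, matching y values: 6, 13 (2 points).
  x = 5: rhs = 6, matching y values: 5, 14 (2 points).
  x = 6: rhs = 6, matching y values: 5, 14 (2 points).
  x = 7: rhs = 4, matching y values: 2, 17 (2 points).
  x = 8: rhs = 6, matching y values: 5, 14 (2 points).
  x = 9: rhs = 18, matching y values: none (0 points).
  x = 10: rhs = 8, matching y values: none (0 points).
  x = 11: rhs = 1, matching y values: 1, 18 (2 points).
  x = 12: rhs = 3, matching y values: none (0 points).
  x = 13: rhs = 1, matching y values: 1, 18 (2 points).
  x = 14: rhs = 1, matching y values: 1, 18 (2 points).
  x = 15: rhs = 9, matching y values: 3, 16 (2 points).
  x = 16: rhs = 12, matching y values: none (0 points).
  x = 17: rhs = 16, matching y values: 4, 15 (2 points).
  x = 18: rhs = 8, matching y values: none (0 points).
Total affine count: 20.
Full point count |E(F_19)| = 20 + 1 = 21.
Hasse bound: |21 − (19+1)| = |1| = 1 ≤ 2√19 ≈ 8.7178 ✓.


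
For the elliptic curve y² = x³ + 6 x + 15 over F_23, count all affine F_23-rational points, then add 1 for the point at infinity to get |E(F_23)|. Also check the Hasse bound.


Affine points = {(2, 9), (2, 14), (5, 3), (5, 20), (7, 3), (7, 20), (8, 0), (9, 4), (9, 19), (11, 3), (11, 20), (13, 6), (13, 17), (17, 4), (17, 19), (20, 4), (20, 19), (21, 8), (21, 15), (22, 10), (22, 13)}; affine count = 21; |E(F_23)| = 22.

Discriminant check: Δ ∝ 4a³ + 27b² = 4·6³ + 27·15² = 4·216 + 27·225 ≡ 16 (mod 23). Nonzero ⇒ E is nonsingular.
For each x ∈ F_23, compute rhs = x³ + 6·x + 15 mod 23, then count y ∈ F_23 with y² ≡ rhs.
  x = 0: rhs = 15, matching y values: none (0 points).
  x = 1: rhs = 22, matching y values: none (0 points).
  x = 2: rhs = 12, matching y values: 9, 14 (2 points).
  x = 3: rhs = 14, matching y values: none (0 points).
  x = 4: rhs = 11, matching y values: none (0 points).
  x = 5: rhs = 9, matching y values: 3, 20 (2 points).
  x = 6: rhs = 14, matching y values: none (0 points).
  x = 7: rhs = 9, matching y values: 3, 20 (2 points).
  x = 8: rhs = 0, matching y values: 0 (1 points).
  x = 9: rhs = 16, matching y values: 4, 19 (2 points).
  x = 10: rhs = 17, matching y values: none (0 points).
  x = 11: rhs = 9, matching y values: 3, 20 (2 points).
  x = 12: rhs = 21, matching y values: none (0 points).
  x = 13: rhs = 13, matching y values: 6, 17 (2 points).
  x = 14: rhs = 14, matching y values: none (0 points).
  x = 15: rhs = 7, matching y values: none (0 points).
  x = 16: rhs = 21, matching y values: none (0 points).
  x = 17: rhs = 16, matching y values: 4, 19 (2 points).
  x = 18: rhs = 21, matching y values: none (0 points).
  x = 19: rhs = 19, matching y values: none (0 points).
  x = 20: rhs = 16, matching y values: 4, 19 (2 points).
  x = 21: rhs = 18, matching y values: 8, 15 (2 points).
  x = 22: rhs = 8, matching y values: 10, 13 (2 points).
Total affine count: 21.
Full point count |E(F_23)| = 21 + 1 = 22.
Hasse bound: |22 − (23+1)| = |-2| = 2 ≤ 2√23 ≈ 9.5917 ✓.


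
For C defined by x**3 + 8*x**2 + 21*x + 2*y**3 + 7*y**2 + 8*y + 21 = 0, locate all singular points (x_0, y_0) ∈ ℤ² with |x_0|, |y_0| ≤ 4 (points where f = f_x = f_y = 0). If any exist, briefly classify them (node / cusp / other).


Singular points: {(-3, -1)}; classification: node.

Compute partial derivatives:
  f_x = 3*x**2 + 16*x + 21.
  f_y = 6*y**2 + 14*y + 8.
Scan x_0 ∈ {−4, ..., 4}. For each x_0, f_y(x_0, y) is a polynomial in y; find its integer roots y ∈ {−4, ..., 4}, then test f_x and f at those candidates.
  x = -4: f_y(-4, y) = 6*y**2 + 14*y + 8; vanishes at y ∈ {-1}. (-4, -1): f_x = 5 ≠ 0.
  x = -3: f_y(-3, y) = 6*y**2 + 14*y + 8; vanishes at y ∈ {-1}. (-3, -1): f_x = 0, f = 0 — SINGULAR.
  x = -2: f_y(-2, y) = 6*y**2 + 14*y + 8; vanishes at y ∈ {-1}. (-2, -1): f_x = 1 ≠ 0.
  x = -1: f_y(-1, y) = 6*y**2 + 14*y + 8; vanishes at y ∈ {-1}. (-1, -1): f_x = 8 ≠ 0.
  x = 0: f_y(0, y) = 6*y**2 + 14*y + 8; vanishes at y ∈ {-1}. (0, -1): f_x = 21 ≠ 0.
  x = 1: f_y(1, y) = 6*y**2 + 14*y + 8; vanishes at y ∈ {-1}. (1, -1): f_x = 40 ≠ 0.
  x = 2: f_y(2, y) = 6*y**2 + 14*y + 8; vanishes at y ∈ {-1}. (2, -1): f_x = 65 ≠ 0.
  x = 3: f_y(3, y) = 6*y**2 + 14*y + 8; vanishes at y ∈ {-1}. (3, -1): f_x = 96 ≠ 0.
  x = 4: f_y(4, y) = 6*y**2 + 14*y + 8; vanishes at y ∈ {-1}. (4, -1): f_x = 133 ≠ 0.
Only singular point on the grid: (-3, -1).
Classify: substitute x = -3 + u, y = -1 + v and expand: f = u**3 - u**2 + 2*v**3 + v**2.
No constant or linear terms (consistent with a singular point). Quadratic part: -u**2 + v**2. Cubic part: u**3 + 2*v**3.
The quadratic part v**2 - u**2 = (v − u)(v + u) splits into two distinct linear factors, so there are two distinct tangent lines y − -1 = ±(x − -3) — this is a node (ordinary double point).
Classification: node.


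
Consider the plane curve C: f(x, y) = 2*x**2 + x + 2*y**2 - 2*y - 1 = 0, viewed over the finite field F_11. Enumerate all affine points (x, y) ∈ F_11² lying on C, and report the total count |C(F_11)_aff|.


Affine F_11-points: {(0, 3), (0, 9), (2, 4), (2, 8), (3, 4), (3, 8), (5, 3), (5, 9), (6, 0), (6, 1), (10, 0), (10, 1)}; count = 12.

For each of the 121 pairs (x, y) ∈ F_11², evaluate f(x, y) mod 11. Record the zeros.
  x = 0: [0↦10, 1↦10, 2↦3, 3↦0, 4↦1, 5↦6, 6↦4, 7↦6, 8↦1, 9↦0, 10↦3]  zeros at y ∈ {3, 9}
  x = 1: [0↦2, 1↦2, 2↦6, 3↦3, 4↦4, 5↦9, 6↦7, 7↦9, 8↦4, 9↦3, 10↦6]  zeros at y ∈ ∅
  x = 2: [0↦9, 1↦9, 2↦2, 3↦10, 4↦0, 5↦5, 6↦3, 7↦5, 8↦0, 9↦10, 10↦2]  zeros at y ∈ {4, 8}
  x = 3: [0↦9, 1↦9, 2↦2, 3↦10, 4↦0, 5↦5, 6↦3, 7↦5, 8↦0, 9↦10, 10↦2]  zeros at y ∈ {4, 8}
  x = 4: [0↦2, 1↦2, 2↦6, 3↦3, 4↦4, 5↦9, 6↦7, 7↦9, 8↦4, 9↦3, 10↦6]  zeros at y ∈ ∅
  x = 5: [0↦10, 1↦10, 2↦3, 3↦0, 4↦1, 5↦6, 6↦4, 7↦6, 8↦1, 9↦0, 10↦3]  zeros at y ∈ {3, 9}
  x = 6: [0↦0, 1↦0, 2↦4, 3↦1, 4↦2, 5↦7, 6↦5, 7↦7, 8↦2, 9↦1, 10↦4]  zeros at y ∈ {0, 1}
  x = 7: [0↦5, 1↦5, 2↦9, 3↦6, 4↦7, 5↦1, 6↦10, 7↦1, 8↦7, 9↦6, 10↦9]  zeros at y ∈ ∅
  x = 8: [0↦3, 1↦3, 2↦7, 3↦4, 4↦5, 5↦10, 6↦8, 7↦10, 8↦5, 9↦4, 10↦7]  zeros at y ∈ ∅
  x = 9: [0↦5, 1↦5, 2↦9, 3↦6, 4↦7, 5↦1, 6↦10, 7↦1, 8↦7, 9↦6, 10↦9]  zeros at y ∈ ∅
  x = 10: [0↦0, 1↦0, 2↦4, 3↦1, 4↦2, 5↦7, 6↦5, 7↦7, 8↦2, 9↦1, 10↦4]  zeros at y ∈ {0, 1}
Collecting zeros: affine points = {(0, 3), (0, 9), (2, 4), (2, 8), (3, 4), (3, 8), (5, 3), (5, 9), (6, 0), (6, 1), (10, 0), (10, 1)}.
Total count |C(F_11)_aff| = 12.


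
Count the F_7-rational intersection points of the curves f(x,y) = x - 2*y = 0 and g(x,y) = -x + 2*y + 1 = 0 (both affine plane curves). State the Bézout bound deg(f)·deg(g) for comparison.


Common zeros: ∅; count = 0; Bézout bound = 1.

deg(f) = 1, deg(g) = 1, so Bézout bound = 1.
Scan x ∈ F_7. For each x, list the y ∈ F_7 with f(x, y) ≡ 0 and those with g(x, y) ≡ 0 (mod 7); the common zeros in that column are the intersection.
  x = 0: f ≡ 0 at y ∈ {0}; g ≡ 0 at y ∈ {3}; common: ∅.
  x = 1: f ≡ 0 at y ∈ {4}; g ≡ 0 at y ∈ {0}; common: ∅.
  x = 2: f ≡ 0 at y ∈ {1}; g ≡ 0 at y ∈ {4}; common: ∅.
  x = 3: f ≡ 0 at y ∈ {5}; g ≡ 0 at y ∈ {1}; common: ∅.
  x = 4: f ≡ 0 at y ∈ {2}; g ≡ 0 at y ∈ {5}; common: ∅.
  x = 5: f ≡ 0 at y ∈ {6}; g ≡ 0 at y ∈ {2}; common: ∅.
  x = 6: f ≡ 0 at y ∈ {3}; g ≡ 0 at y ∈ {6}; common: ∅.
Collecting: common zeros = ∅, so the count is 0.
Comparison with the Bézout bound: 0 ≤ 1 = deg(f)·deg(g), as expected for curves with no common component (the affine F_7-count falls short of the bound because intersections may lie at infinity, over extension fields, or carry multiplicity).


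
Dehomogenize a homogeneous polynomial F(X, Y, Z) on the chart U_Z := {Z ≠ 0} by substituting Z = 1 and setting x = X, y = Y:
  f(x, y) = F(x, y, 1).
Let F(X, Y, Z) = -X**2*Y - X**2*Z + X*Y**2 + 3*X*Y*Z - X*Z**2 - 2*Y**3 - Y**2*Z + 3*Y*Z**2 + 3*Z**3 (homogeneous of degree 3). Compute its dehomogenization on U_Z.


f(x, y) = -x**2*y - x**2 + x*y**2 + 3*x*y - x - 2*y**3 - y**2 + 3*y + 3

On U_Z we set Z = 1. Each monomial c·X^i·Y^j·Z^k in F becomes c·x^i·y^j·1^k = c·x^i·y^j.
Substituting Z = 1: F(X, Y, 1) = -x**2*y - x**2 + x*y**2 + 3*x*y - x - 2*y**3 - y**2 + 3*y + 3.
Note: deg(f) ≤ deg(F) = 3; strict inequality happens when F is divisible by Z (lost terms).


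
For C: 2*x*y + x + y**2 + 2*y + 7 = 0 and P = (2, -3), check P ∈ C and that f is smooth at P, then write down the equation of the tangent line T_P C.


Tangent line at P: 10 - 5*x = 0.

Step 1: f(2, -3) = 0, so P lies on C.
Step 2: partial derivatives
  f_x(x, y) = 2*y + 1, f_y(x, y) = 2*x + 2*y + 2.
  f_x(P) = -5, f_y(P) = 0 (gradient nonzero, so P is smooth).
Step 3: tangent line at P: -5·(x − 2) + 0·(y − -3) = 0.
Expanding: 10 - 5*x = 0.


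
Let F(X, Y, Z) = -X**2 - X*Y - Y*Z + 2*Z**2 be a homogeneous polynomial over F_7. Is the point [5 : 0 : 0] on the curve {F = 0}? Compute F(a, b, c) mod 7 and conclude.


F(5,0,0) ≡ 3 (mod 7); P is NOT on the curve.

Evaluate F(5, 0, 0) term-by-term (mod 7).
  -X**2 ↦ -1·25·1·1 = -25
  -X*Y ↦ -1·5·0·1 = 0
  -Y*Z ↦ -1·1·0·0 = 0
  2*Z**2 ↦ 2·1·1·0 = 0
Sum: F(5, 0, 0) = (-25) + (0) + (0) + (0) = -25.
Reducing mod 7: -25 ≡ 3 (mod 7).
Since F(a, b, c) ≡ 3 ≠ 0 (mod 7), P does NOT lie on the curve.


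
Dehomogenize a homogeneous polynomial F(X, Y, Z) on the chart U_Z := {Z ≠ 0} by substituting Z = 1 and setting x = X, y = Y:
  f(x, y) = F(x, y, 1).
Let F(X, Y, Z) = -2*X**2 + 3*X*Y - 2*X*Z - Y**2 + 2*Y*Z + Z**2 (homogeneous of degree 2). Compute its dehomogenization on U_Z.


f(x, y) = -2*x**2 + 3*x*y - 2*x - y**2 + 2*y + 1

On U_Z we set Z = 1. Each monomial c·X^i·Y^j·Z^k in F becomes c·x^i·y^j·1^k = c·x^i·y^j.
Substituting Z = 1: F(X, Y, 1) = -2*x**2 + 3*x*y - 2*x - y**2 + 2*y + 1.
Note: deg(f) ≤ deg(F) = 2; strict inequality happens when F is divisible by Z (lost terms).


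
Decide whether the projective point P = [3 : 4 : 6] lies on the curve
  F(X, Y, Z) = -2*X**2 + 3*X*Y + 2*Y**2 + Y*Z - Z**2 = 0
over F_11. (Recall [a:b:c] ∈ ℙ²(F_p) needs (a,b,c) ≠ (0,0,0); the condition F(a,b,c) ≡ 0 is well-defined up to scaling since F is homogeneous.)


F(3,4,6) ≡ 5 (mod 11); P is NOT on the curve.

Evaluate F(3, 4, 6) term-by-term (mod 11).
  -2*X**2 ↦ -2·9·1·1 = -18
  3*X*Y ↦ 3·3·4·1 = 36
  2*Y**2 ↦ 2·1·16·1 = 32
  Y*Z ↦ 1·1·4·6 = 24
  -Z**2 ↦ -1·1·1·36 = -36
Sum: F(3, 4, 6) = (-18) + (36) + (32) + (24) + (-36) = 38.
Reducing mod 11: 38 ≡ 5 (mod 11).
Since F(a, b, c) ≡ 5 ≠ 0 (mod 11), P does NOT lie on the curve.


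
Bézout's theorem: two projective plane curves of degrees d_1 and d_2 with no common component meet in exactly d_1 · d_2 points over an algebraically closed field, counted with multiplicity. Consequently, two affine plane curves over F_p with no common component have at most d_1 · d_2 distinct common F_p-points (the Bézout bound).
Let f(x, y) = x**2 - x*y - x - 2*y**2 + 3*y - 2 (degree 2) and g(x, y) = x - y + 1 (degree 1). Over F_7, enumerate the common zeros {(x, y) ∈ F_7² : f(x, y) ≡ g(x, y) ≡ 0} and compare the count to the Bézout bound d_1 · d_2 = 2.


Common zeros: {(3, 4), (6, 0)}; count = 2; Bézout bound = 2.

deg(f) = 2, deg(g) = 1, so Bézout bound = 2.
Scan x ∈ F_7. For each x, list the y ∈ F_7 with f(x, y) ≡ 0 and those with g(x, y) ≡ 0 (mod 7); the common zeros in that column are the intersection.
  x = 0: f ≡ 0 at y ∈ {6}; g ≡ 0 at y ∈ {1}; common: ∅.
  x = 1: f ≡ 0 at y ∈ {3, 5}; g ≡ 0 at y ∈ {2}; common: ∅.
  x = 2: f ≡ 0 at y ∈ {0, 4}; g ≡ 0 at y ∈ {3}; common: ∅.
  x = 3: f ≡ 0 at y ∈ {3, 4}; g ≡ 0 at y ∈ {4}; common: {4}.
  x = 4: f ≡ 0 at y ∈ {1, 2}; g ≡ 0 at y ∈ {5}; common: ∅.
  x = 5: f ≡ 0 at y ∈ {1, 5}; g ≡ 0 at y ∈ {6}; common: ∅.
  x = 6: f ≡ 0 at y ∈ {0, 2}; g ≡ 0 at y ∈ {0}; common: {0}.
Collecting: common zeros = {(3, 4), (6, 0)}, so the count is 2.
Comparison with the Bézout bound: 2 ≤ 2 = deg(f)·deg(g), as expected for curves with no common component (the bound is attained).


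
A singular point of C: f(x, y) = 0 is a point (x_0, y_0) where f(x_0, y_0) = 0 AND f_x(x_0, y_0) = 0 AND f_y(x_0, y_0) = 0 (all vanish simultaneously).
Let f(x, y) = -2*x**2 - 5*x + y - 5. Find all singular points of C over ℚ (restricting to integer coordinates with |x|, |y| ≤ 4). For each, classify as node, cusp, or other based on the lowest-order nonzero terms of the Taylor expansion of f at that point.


No singular points in the scanned grid; C is smooth there.

Compute partial derivatives:
  f_x = -4*x - 5.
  f_y = 1.
f_y = 1 is a nonzero constant, so f_y never vanishes: no point (x, y) can satisfy f = f_x = f_y = 0. In particular no (x, y) ∈ {−4, ..., 4}² is singular; the curve is smooth.


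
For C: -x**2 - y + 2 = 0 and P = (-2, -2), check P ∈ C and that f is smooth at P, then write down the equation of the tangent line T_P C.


Tangent line at P: 4*x - y + 6 = 0.

Step 1: f(-2, -2) = 0, so P lies on C.
Step 2: partial derivatives
  f_x(x, y) = -2*x, f_y(x, y) = -1.
  f_x(P) = 4, f_y(P) = -1 (gradient nonzero, so P is smooth).
Step 3: tangent line at P: 4·(x − -2) + -1·(y − -2) = 0.
Expanding: 4*x - y + 6 = 0.


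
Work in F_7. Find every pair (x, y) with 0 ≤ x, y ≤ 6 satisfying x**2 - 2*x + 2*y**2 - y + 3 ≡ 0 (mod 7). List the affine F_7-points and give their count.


Affine F_7-points: {(3, 1), (3, 3), (4, 5), (4, 6), (5, 5), (5, 6), (6, 1), (6, 3)}; count = 8.

For each of the 49 pairs (x, y) ∈ F_7², evaluate f(x, y) mod 7. Record the zeros.
  x = 0: [0↦3, 1↦4, 2↦2, 3↦4, 4↦3, 5↦6, 6↦6]  zeros at y ∈ ∅
  x = 1: [0↦2, 1↦3, 2↦1, 3↦3, 4↦2, 5↦5, 6↦5]  zeros at y ∈ ∅
  x = 2: [0↦3, 1↦4, 2↦2, 3↦4, 4↦3, 5↦6, 6↦6]  zeros at y ∈ ∅
  x = 3: [0↦6, 1↦0, 2↦5, 3↦0, 4↦6, 5↦2, 6↦2]  zeros at y ∈ {1, 3}
  x = 4: [0↦4, 1↦5, 2↦3, 3↦5, 4↦4, 5↦0, 6↦0]  zeros at y ∈ {5, 6}
  x = 5: [0↦4, 1↦5, 2↦3, 3↦5, 4↦4, 5↦0, 6↦0]  zeros at y ∈ {5, 6}
  x = 6: [0↦6, 1↦0, 2↦5, 3↦0, 4↦6, 5↦2, 6↦2]  zeros at y ∈ {1, 3}
Collecting zeros: affine points = {(3, 1), (3, 3), (4, 5), (4, 6), (5, 5), (5, 6), (6, 1), (6, 3)}.
Total count |C(F_7)_aff| = 8.


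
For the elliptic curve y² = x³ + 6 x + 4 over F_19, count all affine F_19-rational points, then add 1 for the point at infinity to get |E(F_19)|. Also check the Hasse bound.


Affine points = {(0, 2), (0, 17), (1, 7), (1, 12), (2, 9), (2, 10), (3, 7), (3, 12), (4, 4), (4, 15), (5, 8), (5, 11), (6, 3), (6, 16), (7, 3), (7, 16), (10, 0), (14, 1), (14, 18), (15, 7), (15, 12), (16, 4), (16, 15), (18, 4), (18, 15)}; affine count = 25; |E(F_19)| = 26.

Discriminant check: Δ ∝ 4a³ + 27b² = 4·6³ + 27·4² = 4·216 + 27·16 ≡ 4 (mod 19). Nonzero ⇒ E is nonsingular.
For each x ∈ F_19, compute rhs = x³ + 6·x + 4 mod 19, then count y ∈ F_19 with y² ≡ rhs.
  x = 0: rhs = 4, matching y values: 2, 17 (2 points).
  x = 1: rhs = 11, matching y values: 7, 12 (2 points).
  x = 2: rhs = 5, matching y values: 9, 10 (2 points).
  x = 3: rhs = 11, matching y values: 7, 12 (2 points).
  x = 4: rhs = 16, matching y values: 4, 15 (2 points).
  x = 5: rhs = 7, matching y values: 8, 11 (2 points).
  x = 6: rhs = 9, matching y values: 3, 16 (2 points).
  x = 7: rhs = 9, matching y values: 3, 16 (2 points).
  x = 8: rhs = 13, matching y values: none (0 points).
  x = 9: rhs = 8, matching y values: none (0 points).
  x = 10: rhs = 0, matching y values: 0 (1 points).
  x = 11: rhs = 14, matching y values: none (0 points).
  x = 12: rhs = 18, matching y values: none (0 points).
  x = 13: rhs = 18, matching y values: none (0 points).
  x = 14: rhs = 1, matching y values: 1, 18 (2 points).
  x = 15: rhs = 11, matching y values: 7, 12 (2 points).
  x = 16: rhs = 16, matching y values: 4, 15 (2 points).
  x = 17: rhs = 3, matching y values: none (0 points).
  x = 18: rhs = 16, matching y values: 4, 15 (2 points).
Total affine count: 25.
Full point count |E(F_19)| = 25 + 1 = 26.
Hasse bound: |26 − (19+1)| = |6| = 6 ≤ 2√19 ≈ 8.7178 ✓.


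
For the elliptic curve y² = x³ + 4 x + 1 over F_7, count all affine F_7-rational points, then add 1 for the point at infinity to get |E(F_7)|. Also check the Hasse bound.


Affine points = {(0, 1), (0, 6), (4, 2), (4, 5)}; affine count = 4; |E(F_7)| = 5.

Discriminant check: Δ ∝ 4a³ + 27b² = 4·4³ + 27·1² = 4·64 + 27·1 ≡ 3 (mod 7). Nonzero ⇒ E is nonsingular.
For each x ∈ F_7, compute rhs = x³ + 4·x + 1 mod 7, then count y ∈ F_7 with y² ≡ rhs.
  x = 0: rhs = 1, matching y values: 1, 6 (2 points).
  x = 1: rhs = 6, matching y values: none (0 points).
  x = 2: rhs = 3, matching y values: none (0 points).
  x = 3: rhs = 5, matching y values: none (0 points).
  x = 4: rhs = 4, matching y values: 2, 5 (2 points).
  x = 5: rhs = 6, matching y values: none (0 points).
  x = 6: rhs = 3, matching y values: none (0 points).
Total affine count: 4.
Full point count |E(F_7)| = 4 + 1 = 5.
Hasse bound: |5 − (7+1)| = |-3| = 3 ≤ 2√7 ≈ 5.2915 ✓.


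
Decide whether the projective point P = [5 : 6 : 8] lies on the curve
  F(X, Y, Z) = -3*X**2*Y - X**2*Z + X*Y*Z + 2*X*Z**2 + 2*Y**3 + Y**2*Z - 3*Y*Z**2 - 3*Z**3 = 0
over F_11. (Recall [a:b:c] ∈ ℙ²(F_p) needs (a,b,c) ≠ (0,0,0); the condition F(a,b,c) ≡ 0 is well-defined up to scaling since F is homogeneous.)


F(5,6,8) ≡ 0 (mod 11); P is on the curve.

Evaluate F(5, 6, 8) term-by-term (mod 11).
  -3*X**2*Y ↦ -3·25·6·1 = -450
  -X**2*Z ↦ -1·25·1·8 = -200
  X*Y*Z ↦ 1·5·6·8 = 240
  2*X*Z**2 ↦ 2·5·1·64 = 640
  2*Y**3 ↦ 2·1·216·1 = 432
  Y**2*Z ↦ 1·1·36·8 = 288
  -3*Y*Z**2 ↦ -3·1·6·64 = -1152
  -3*Z**3 ↦ -3·1·1·512 = -1536
Sum: F(5, 6, 8) = (-450) + (-200) + (240) + (640) + (432) + (288) + (-1152) + (-1536) = -1738.
Reducing mod 11: -1738 ≡ 0 (mod 11).
Since F(a, b, c) ≡ 0 (mod 11), P lies on the curve.


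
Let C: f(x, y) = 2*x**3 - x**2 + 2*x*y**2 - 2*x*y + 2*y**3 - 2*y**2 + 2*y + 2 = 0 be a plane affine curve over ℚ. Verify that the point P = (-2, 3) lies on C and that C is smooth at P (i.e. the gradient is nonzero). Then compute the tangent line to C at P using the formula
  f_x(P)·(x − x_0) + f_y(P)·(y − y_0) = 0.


Tangent line at P: 40*x + 24*y + 8 = 0.

Step 1: f(-2, 3) = 0, so P lies on C.
Step 2: partial derivatives
  f_x(x, y) = 6*x**2 - 2*x + 2*y**2 - 2*y, f_y(x, y) = 4*x*y - 2*x + 6*y**2 - 4*y + 2.
  f_x(P) = 40, f_y(P) = 24 (gradient nonzero, so P is smooth).
Step 3: tangent line at P: 40·(x − -2) + 24·(y − 3) = 0.
Expanding: 40*x + 24*y + 8 = 0.


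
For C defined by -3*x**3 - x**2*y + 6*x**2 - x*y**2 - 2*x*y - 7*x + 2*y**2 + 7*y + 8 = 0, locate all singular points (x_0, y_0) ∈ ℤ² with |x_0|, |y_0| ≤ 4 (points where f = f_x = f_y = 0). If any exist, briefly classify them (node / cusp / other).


Singular points: {(1, -2)}; classification: node.

Compute partial derivatives:
  f_x = -9*x**2 - 2*x*y + 12*x - y**2 - 2*y - 7.
  f_y = -x**2 - 2*x*y - 2*x + 4*y + 7.
Scan x_0 ∈ {−4, ..., 4}. For each x_0, f_y(x_0, y) is a polynomial in y; find its integer roots y ∈ {−4, ..., 4}, then test f_x and f at those candidates.
  x = -4: f_y(-4, y) = 12*y - 1; no integer root y with |y| ≤ 4.
  x = -3: f_y(-3, y) = 10*y + 4; no integer root y with |y| ≤ 4.
  x = -2: f_y(-2, y) = 8*y + 7; no integer root y with |y| ≤ 4.
  x = -1: f_y(-1, y) = 6*y + 8; no integer root y with |y| ≤ 4.
  x = 0: f_y(0, y) = 4*y + 7; no integer root y with |y| ≤ 4.
  x = 1: f_y(1, y) = 2*y + 4; vanishes at y ∈ {-2}. (1, -2): f_x = 0, f = 0 — SINGULAR.
  x = 2: f_y(2, y) = -1; no integer root y with |y| ≤ 4.
  x = 3: f_y(3, y) = -2*y - 8; vanishes at y ∈ {-4}. (3, -4): f_x = -36 ≠ 0.
  x = 4: f_y(4, y) = -4*y - 17; no integer root y with |y| ≤ 4.
Only singular point on the grid: (1, -2).
Classify: substitute x = 1 + u, y = -2 + v and expand: f = -3*u**3 - u**2*v - u**2 - u*v**2 + v**2.
No constant or linear terms (consistent with a singular point). Quadratic part: -u**2 + v**2. Cubic part: -3*u**3 - u**2*v - u*v**2.
The quadratic part v**2 - u**2 = (v − u)(v + u) splits into two distinct linear factors, so there are two distinct tangent lines y − -2 = ±(x − 1) — this is a node (ordinary double point).
Classification: node.


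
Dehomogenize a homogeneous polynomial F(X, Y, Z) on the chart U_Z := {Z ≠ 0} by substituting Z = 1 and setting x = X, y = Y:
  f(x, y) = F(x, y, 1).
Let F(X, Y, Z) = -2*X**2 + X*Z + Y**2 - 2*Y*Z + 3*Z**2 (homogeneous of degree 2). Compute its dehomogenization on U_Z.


f(x, y) = -2*x**2 + x + y**2 - 2*y + 3

On U_Z we set Z = 1. Each monomial c·X^i·Y^j·Z^k in F becomes c·x^i·y^j·1^k = c·x^i·y^j.
Substituting Z = 1: F(X, Y, 1) = -2*x**2 + x + y**2 - 2*y + 3.
Note: deg(f) ≤ deg(F) = 2; strict inequality happens when F is divisible by Z (lost terms).


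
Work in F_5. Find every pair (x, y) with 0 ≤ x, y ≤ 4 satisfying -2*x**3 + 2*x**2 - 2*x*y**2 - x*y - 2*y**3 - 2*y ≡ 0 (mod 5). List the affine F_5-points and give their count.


Affine F_5-points: {(0, 0), (0, 2), (0, 3), (1, 0), (1, 2), (2, 3), (3, 4), (4, 3)}; count = 8.

For each of the 25 pairs (x, y) ∈ F_5², evaluate f(x, y) mod 5. Record the zeros.
  x = 0: [0↦0, 1↦1, 2↦0, 3↦0, 4↦4]  zeros at y ∈ {0, 2, 3}
  x = 1: [0↦0, 1↦3, 2↦0, 3↦4, 4↦3]  zeros at y ∈ {0, 2}
  x = 2: [0↦2, 1↦2, 2↦2, 3↦0, 4↦4]  zeros at y ∈ {3}
  x = 3: [0↦4, 1↦1, 2↦4, 3↦1, 4↦0]  zeros at y ∈ {4}
  x = 4: [0↦4, 1↦3, 2↦4, 3↦0, 4↦4]  zeros at y ∈ {3}
Collecting zeros: affine points = {(0, 0), (0, 2), (0, 3), (1, 0), (1, 2), (2, 3), (3, 4), (4, 3)}.
Total count |C(F_5)_aff| = 8.


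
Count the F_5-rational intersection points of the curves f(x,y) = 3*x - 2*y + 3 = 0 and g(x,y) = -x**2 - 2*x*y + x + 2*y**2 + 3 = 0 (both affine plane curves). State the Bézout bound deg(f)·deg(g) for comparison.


Common zeros: {(0, 4), (1, 3)}; count = 2; Bézout bound = 2.

deg(f) = 1, deg(g) = 2, so Bézout bound = 2.
Scan x ∈ F_5. For each x, list the y ∈ F_5 with f(x, y) ≡ 0 and those with g(x, y) ≡ 0 (mod 5); the common zeros in that column are the intersection.
  x = 0: f ≡ 0 at y ∈ {4}; g ≡ 0 at y ∈ {1, 4}; common: {4}.
  x = 1: f ≡ 0 at y ∈ {3}; g ≡ 0 at y ∈ {3}; common: {3}.
  x = 2: f ≡ 0 at y ∈ {2}; g ≡ 0 at y ∈ ∅; common: ∅.
  x = 3: f ≡ 0 at y ∈ {1}; g ≡ 0 at y ∈ {4}; common: ∅.
  x = 4: f ≡ 0 at y ∈ {0}; g ≡ 0 at y ∈ {1, 3}; common: ∅.
Collecting: common zeros = {(0, 4), (1, 3)}, so the count is 2.
Comparison with the Bézout bound: 2 ≤ 2 = deg(f)·deg(g), as expected for curves with no common component (the bound is attained).


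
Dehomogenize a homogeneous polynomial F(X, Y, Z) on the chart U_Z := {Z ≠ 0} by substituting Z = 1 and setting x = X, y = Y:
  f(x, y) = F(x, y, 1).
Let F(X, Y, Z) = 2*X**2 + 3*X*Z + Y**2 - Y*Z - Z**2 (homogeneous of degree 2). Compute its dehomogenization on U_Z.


f(x, y) = 2*x**2 + 3*x + y**2 - y - 1

On U_Z we set Z = 1. Each monomial c·X^i·Y^j·Z^k in F becomes c·x^i·y^j·1^k = c·x^i·y^j.
Substituting Z = 1: F(X, Y, 1) = 2*x**2 + 3*x + y**2 - y - 1.
Note: deg(f) ≤ deg(F) = 2; strict inequality happens when F is divisible by Z (lost terms).


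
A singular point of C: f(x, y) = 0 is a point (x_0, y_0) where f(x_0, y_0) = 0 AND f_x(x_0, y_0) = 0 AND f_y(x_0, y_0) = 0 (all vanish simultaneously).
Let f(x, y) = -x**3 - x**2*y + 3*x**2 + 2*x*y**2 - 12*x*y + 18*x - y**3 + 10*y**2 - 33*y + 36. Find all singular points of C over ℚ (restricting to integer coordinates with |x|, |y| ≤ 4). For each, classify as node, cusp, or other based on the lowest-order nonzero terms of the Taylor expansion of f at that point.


Singular points: {(0, 3)}; classification: cusp.

Compute partial derivatives:
  f_x = -3*x**2 - 2*x*y + 6*x + 2*y**2 - 12*y + 18.
  f_y = -x**2 + 4*x*y - 12*x - 3*y**2 + 20*y - 33.
Scan x_0 ∈ {−4, ..., 4}. For each x_0, f_y(x_0, y) is a polynomial in y; find its integer roots y ∈ {−4, ..., 4}, then test f_x and f at those candidates.
  x = -4: f_y(-4, y) = -3*y**2 + 4*y - 1; vanishes at y ∈ {1}. (-4, 1): f_x = -56 ≠ 0.
  x = -3: f_y(-3, y) = -3*y**2 + 8*y - 6; no integer root y with |y| ≤ 4.
  x = -2: f_y(-2, y) = -3*y**2 + 12*y - 13; no integer root y with |y| ≤ 4.
  x = -1: f_y(-1, y) = -3*y**2 + 16*y - 22; no integer root y with |y| ≤ 4.
  x = 0: f_y(0, y) = -3*y**2 + 20*y - 33; vanishes at y ∈ {3}. (0, 3): f_x = 0, f = 0 — SINGULAR.
  x = 1: f_y(1, y) = -3*y**2 + 24*y - 46; no integer root y with |y| ≤ 4.
  x = 2: f_y(2, y) = -3*y**2 + 28*y - 61; no integer root y with |y| ≤ 4.
  x = 3: f_y(3, y) = -3*y**2 + 32*y - 78; no integer root y with |y| ≤ 4.
  x = 4: f_y(4, y) = -3*y**2 + 36*y - 97; no integer root y with |y| ≤ 4.
Only singular point on the grid: (0, 3).
Classify: substitute x = 0 + u, y = 3 + v and expand: f = -u**3 - u**2*v + 2*u*v**2 - v**3 + v**2.
No constant or linear terms (consistent with a singular point). Quadratic part: v**2. Cubic part: -u**3 - u**2*v + 2*u*v**2 - v**3.
The quadratic part v**2 is a perfect square, so there is a single (double) tangent line v = 0, i.e. y = 3. Restricting the cubic part to that line (v = 0) leaves -u**3 ≠ 0, so f is not divisible by v and the branch is v² ≈ u**3 to lowest order — this is a cusp.
Classification: cusp.


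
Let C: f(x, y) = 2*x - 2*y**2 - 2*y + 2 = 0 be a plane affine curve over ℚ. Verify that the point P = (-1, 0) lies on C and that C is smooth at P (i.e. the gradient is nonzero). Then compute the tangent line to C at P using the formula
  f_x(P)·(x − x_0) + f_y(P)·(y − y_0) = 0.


Tangent line at P: 2*x - 2*y + 2 = 0.

Step 1: f(-1, 0) = 0, so P lies on C.
Step 2: partial derivatives
  f_x(x, y) = 2, f_y(x, y) = -4*y - 2.
  f_x(P) = 2, f_y(P) = -2 (gradient nonzero, so P is smooth).
Step 3: tangent line at P: 2·(x − -1) + -2·(y − 0) = 0.
Expanding: 2*x - 2*y + 2 = 0.


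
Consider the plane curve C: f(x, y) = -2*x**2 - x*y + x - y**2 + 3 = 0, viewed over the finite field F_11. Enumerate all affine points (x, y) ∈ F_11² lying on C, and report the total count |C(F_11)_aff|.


Affine F_11-points: {(0, 5), (0, 6), (1, 1), (1, 9), (2, 2), (2, 7), (3, 2), (3, 6), (4, 8), (4, 10), (5, 3), (6, 7), (6, 9), (7, 0), (7, 4), (8, 4), (8, 10), (9, 5), (9, 8), (10, 0), (10, 1)}; count = 21.

For each of the 121 pairs (x, y) ∈ F_11², evaluate f(x, y) mod 11. Record the zeros.
  x = 0: [0↦3, 1↦2, 2↦10, 3↦5, 4↦9, 5↦0, 6↦0, 7↦9, 8↦5, 9↦10, 10↦2]  zeros at y ∈ {5, 6}
  x = 1: [0↦2, 1↦0, 2↦7, 3↦1, 4↦4, 5↦5, 6↦4, 7↦1, 8↦7, 9↦0, 10↦2]  zeros at y ∈ {1, 9}
  x = 2: [0↦8, 1↦5, 2↦0, 3↦4, 4↦6, 5↦6, 6↦4, 7↦0, 8↦5, 9↦8, 10↦9]  zeros at y ∈ {2, 7}
  x = 3: [0↦10, 1↦6, 2↦0, 3↦3, 4↦4, 5↦3, 6↦0, 7↦6, 8↦10, 9↦1, 10↦1]  zeros at y ∈ {2, 6}
  x = 4: [0↦8, 1↦3, 2↦7, 3↦9, 4↦9, 5↦7, 6↦3, 7↦8, 8↦0, 9↦1, 10↦0]  zeros at y ∈ {8, 10}
  x = 5: [0↦2, 1↦7, 2↦10, 3↦0, 4↦10, 5↦7, 6↦2, 7↦6, 8↦8, 9↦8, 10↦6]  zeros at y ∈ {3}
  x = 6: [0↦3, 1↦7, 2↦9, 3↦9, 4↦7, 5↦3, 6↦8, 7↦0, 8↦1, 9↦0, 10↦8]  zeros at y ∈ {7, 9}
  x = 7: [0↦0, 1↦3, 2↦4, 3↦3, 4↦0, 5↦6, 6↦10, 7↦1, 8↦1, 9↦10, 10↦6]  zeros at y ∈ {0, 4}
  x = 8: [0↦4, 1↦6, 2↦6, 3↦4, 4↦0, 5↦5, 6↦8, 7↦9, 8↦8, 9↦5, 10↦0]  zeros at y ∈ {4, 10}
  x = 9: [0↦4, 1↦5, 2↦4, 3↦1, 4↦7, 5↦0, 6↦2, 7↦2, 8↦0, 9↦7, 10↦1]  zeros at y ∈ {5, 8}
  x = 10: [0↦0, 1↦0, 2↦9, 3↦5, 4↦10, 5↦2, 6↦3, 7↦2, 8↦10, 9↦5, 10↦9]  zeros at y ∈ {0, 1}
Collecting zeros: affine points = {(0, 5), (0, 6), (1, 1), (1, 9), (2, 2), (2, 7), (3, 2), (3, 6), (4, 8), (4, 10), (5, 3), (6, 7), (6, 9), (7, 0), (7, 4), (8, 4), (8, 10), (9, 5), (9, 8), (10, 0), (10, 1)}.
Total count |C(F_11)_aff| = 21.


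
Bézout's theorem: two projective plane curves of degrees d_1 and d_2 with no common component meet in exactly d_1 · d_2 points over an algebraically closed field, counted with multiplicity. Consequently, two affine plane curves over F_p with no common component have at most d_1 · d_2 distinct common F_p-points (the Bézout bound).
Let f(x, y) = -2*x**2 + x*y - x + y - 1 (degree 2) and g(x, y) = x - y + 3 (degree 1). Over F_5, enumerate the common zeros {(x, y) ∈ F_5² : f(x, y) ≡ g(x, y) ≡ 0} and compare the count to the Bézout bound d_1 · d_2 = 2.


Common zeros: ∅; count = 0; Bézout bound = 2.

deg(f) = 2, deg(g) = 1, so Bézout bound = 2.
Scan x ∈ F_5. For each x, list the y ∈ F_5 with f(x, y) ≡ 0 and those with g(x, y) ≡ 0 (mod 5); the common zeros in that column are the intersection.
  x = 0: f ≡ 0 at y ∈ {1}; g ≡ 0 at y ∈ {3}; common: ∅.
  x = 1: f ≡ 0 at y ∈ {2}; g ≡ 0 at y ∈ {4}; common: ∅.
  x = 2: f ≡ 0 at y ∈ {2}; g ≡ 0 at y ∈ {0}; common: ∅.
  x = 3: f ≡ 0 at y ∈ {3}; g ≡ 0 at y ∈ {1}; common: ∅.
  x = 4: f ≡ 0 at y ∈ ∅; g ≡ 0 at y ∈ {2}; common: ∅.
Collecting: common zeros = ∅, so the count is 0.
Comparison with the Bézout bound: 0 ≤ 2 = deg(f)·deg(g), as expected for curves with no common component (the affine F_5-count falls short of the bound because intersections may lie at infinity, over extension fields, or carry multiplicity).


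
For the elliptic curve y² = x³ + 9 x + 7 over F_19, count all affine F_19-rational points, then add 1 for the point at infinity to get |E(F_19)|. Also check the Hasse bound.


Affine points = {(0, 8), (0, 11), (1, 6), (1, 13), (3, 2), (3, 17), (5, 5), (5, 14), (6, 7), (6, 12), (9, 0), (12, 0), (17, 0), (18, 4), (18, 15)}; affine count = 15; |E(F_19)| = 16.

Discriminant check: Δ ∝ 4a³ + 27b² = 4·9³ + 27·7² = 4·729 + 27·49 ≡ 2 (mod 19). Nonzero ⇒ E is nonsingular.
For each x ∈ F_19, compute rhs = x³ + 9·x + 7 mod 19, then count y ∈ F_19 with y² ≡ rhs.
  x = 0: rhs = 7, matching y values: 8, 11 (2 points).
  x = 1: rhs = 17, matching y values: 6, 13 (2 points).
  x = 2: rhs = 14, matching y values: none (0 points).
  x = 3: rhs = 4, matching y values: 2, 17 (2 points).
  x = 4: rhs = 12, matching y values: none (0 points).
  x = 5: rhs = 6, matching y values: 5, 14 (2 points).
  x = 6: rhs = 11, matching y values: 7, 12 (2 points).
  x = 7: rhs = 14, matching y values: none (0 points).
  x = 8: rhs = 2, matching y values: none (0 points).
  x = 9: rhs = 0, matching y values: 0 (1 points).
  x = 10: rhs = 14, matching y values: none (0 points).
  x = 11: rhs = 12, matching y values: none (0 points).
  x = 12: rhs = 0, matching y values: 0 (1 points).
  x = 13: rhs = 3, matching y values: none (0 points).
  x = 14: rhs = 8, matching y values: none (0 points).
  x = 15: rhs = 2, matching y values: none (0 points).
  x = 16: rhs = 10, matching y values: none (0 points).
  x = 17: rhs = 0, matching y values: 0 (1 points).
  x = 18: rhs = 16, matching y values: 4, 15 (2 points).
Total affine count: 15.
Full point count |E(F_19)| = 15 + 1 = 16.
Hasse bound: |16 − (19+1)| = |-4| = 4 ≤ 2√19 ≈ 8.7178 ✓.


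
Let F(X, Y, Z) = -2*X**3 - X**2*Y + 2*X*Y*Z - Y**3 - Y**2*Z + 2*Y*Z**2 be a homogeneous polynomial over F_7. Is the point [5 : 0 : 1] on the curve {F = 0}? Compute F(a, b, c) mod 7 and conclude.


F(5,0,1) ≡ 2 (mod 7); P is NOT on the curve.

Evaluate F(5, 0, 1) term-by-term (mod 7).
  -2*X**3 ↦ -2·125·1·1 = -250
  -X**2*Y ↦ -1·25·0·1 = 0
  2*X*Y*Z ↦ 2·5·0·1 = 0
  -Y**3 ↦ -1·1·0·1 = 0
  -Y**2*Z ↦ -1·1·0·1 = 0
  2*Y*Z**2 ↦ 2·1·0·1 = 0
Sum: F(5, 0, 1) = (-250) + (0) + (0) + (0) + (0) + (0) = -250.
Reducing mod 7: -250 ≡ 2 (mod 7).
Since F(a, b, c) ≡ 2 ≠ 0 (mod 7), P does NOT lie on the curve.


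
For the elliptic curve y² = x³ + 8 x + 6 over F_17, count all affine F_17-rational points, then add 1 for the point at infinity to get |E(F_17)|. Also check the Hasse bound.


Affine points = {(1, 7), (1, 10), (2, 8), (2, 9), (4, 0), (5, 1), (5, 16), (6, 7), (6, 10), (8, 2), (8, 15), (9, 5), (9, 12), (10, 7), (10, 10), (15, 4), (15, 13)}; affine count = 17; |E(F_17)| = 18.

Discriminant check: Δ ∝ 4a³ + 27b² = 4·8³ + 27·6² = 4·512 + 27·36 ≡ 11 (mod 17). Nonzero ⇒ E is nonsingular.
For each x ∈ F_17, compute rhs = x³ + 8·x + 6 mod 17, then count y ∈ F_17 with y² ≡ rhs.
  x = 0: rhs = 6, matching y values: none (0 points).
  x = 1: rhs = 15, matching y values: 7, 10 (2 points).
  x = 2: rhs = 13, matching y values: 8, 9 (2 points).
  x = 3: rhs = 6, matching y values: none (0 points).
  x = 4: rhs = 0, matching y values: 0 (1 points).
  x = 5: rhs = 1, matching y values: 1, 16 (2 points).
  x = 6: rhs = 15, matching y values: 7, 10 (2 points).
  x = 7: rhs = 14, matching y values: none (0 points).
  x = 8: rhs = 4, matching y values: 2, 15 (2 points).
  x = 9: rhs = 8, matching y values: 5, 12 (2 points).
  x = 10: rhs = 15, matching y values: 7, 10 (2 points).
  x = 11: rhs = 14, matching y values: none (0 points).
  x = 12: rhs = 11, matching y values: none (0 points).
  x = 13: rhs = 12, matching y values: none (0 points).
  x = 14: rhs = 6, matching y values: none (0 points).
  x = 15: rhs = 16, matching y values: 4, 13 (2 points).
  x = 16: rhs = 14, matching y values: none (0 points).
Total affine count: 17.
Full point count |E(F_17)| = 17 + 1 = 18.
Hasse bound: |18 − (17+1)| = |0| = 0 ≤ 2√17 ≈ 8.2462 ✓.
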